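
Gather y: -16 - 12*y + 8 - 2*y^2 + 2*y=-2*y^2 - 10*y - 8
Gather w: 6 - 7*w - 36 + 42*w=35*w - 30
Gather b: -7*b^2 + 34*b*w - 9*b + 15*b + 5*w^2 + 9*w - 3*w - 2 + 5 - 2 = -7*b^2 + b*(34*w + 6) + 5*w^2 + 6*w + 1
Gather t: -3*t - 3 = -3*t - 3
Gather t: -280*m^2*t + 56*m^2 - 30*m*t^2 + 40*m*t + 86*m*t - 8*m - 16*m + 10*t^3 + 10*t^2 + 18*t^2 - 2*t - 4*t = 56*m^2 - 24*m + 10*t^3 + t^2*(28 - 30*m) + t*(-280*m^2 + 126*m - 6)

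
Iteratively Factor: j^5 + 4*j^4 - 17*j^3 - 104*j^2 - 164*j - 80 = (j + 1)*(j^4 + 3*j^3 - 20*j^2 - 84*j - 80) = (j + 1)*(j + 4)*(j^3 - j^2 - 16*j - 20) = (j - 5)*(j + 1)*(j + 4)*(j^2 + 4*j + 4) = (j - 5)*(j + 1)*(j + 2)*(j + 4)*(j + 2)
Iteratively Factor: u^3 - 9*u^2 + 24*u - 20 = (u - 5)*(u^2 - 4*u + 4) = (u - 5)*(u - 2)*(u - 2)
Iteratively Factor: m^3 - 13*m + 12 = (m - 1)*(m^2 + m - 12) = (m - 1)*(m + 4)*(m - 3)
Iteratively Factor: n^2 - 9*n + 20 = (n - 4)*(n - 5)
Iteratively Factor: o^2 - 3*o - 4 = (o - 4)*(o + 1)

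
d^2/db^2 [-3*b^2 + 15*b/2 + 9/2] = -6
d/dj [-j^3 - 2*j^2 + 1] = j*(-3*j - 4)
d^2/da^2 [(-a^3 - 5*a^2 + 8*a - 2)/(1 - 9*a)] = 2*(81*a^3 - 27*a^2 + 3*a + 95)/(729*a^3 - 243*a^2 + 27*a - 1)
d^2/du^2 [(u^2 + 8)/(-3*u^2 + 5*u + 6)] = 10*(-3*u^3 - 54*u^2 + 72*u - 76)/(27*u^6 - 135*u^5 + 63*u^4 + 415*u^3 - 126*u^2 - 540*u - 216)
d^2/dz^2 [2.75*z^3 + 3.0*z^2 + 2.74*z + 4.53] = 16.5*z + 6.0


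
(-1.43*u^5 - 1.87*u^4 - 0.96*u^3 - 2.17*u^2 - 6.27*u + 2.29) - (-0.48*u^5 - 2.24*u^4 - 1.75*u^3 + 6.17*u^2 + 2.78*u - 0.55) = -0.95*u^5 + 0.37*u^4 + 0.79*u^3 - 8.34*u^2 - 9.05*u + 2.84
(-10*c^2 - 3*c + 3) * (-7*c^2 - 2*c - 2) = 70*c^4 + 41*c^3 + 5*c^2 - 6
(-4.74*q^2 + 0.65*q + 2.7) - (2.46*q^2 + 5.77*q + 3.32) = -7.2*q^2 - 5.12*q - 0.62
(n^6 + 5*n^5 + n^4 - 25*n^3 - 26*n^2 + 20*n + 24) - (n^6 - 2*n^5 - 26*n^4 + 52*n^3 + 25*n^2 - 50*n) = 7*n^5 + 27*n^4 - 77*n^3 - 51*n^2 + 70*n + 24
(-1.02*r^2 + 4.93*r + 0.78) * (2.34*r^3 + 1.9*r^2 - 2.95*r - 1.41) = -2.3868*r^5 + 9.5982*r^4 + 14.2012*r^3 - 11.6233*r^2 - 9.2523*r - 1.0998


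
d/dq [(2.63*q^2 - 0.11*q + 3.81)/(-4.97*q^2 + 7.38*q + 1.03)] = (18.8627*q^2 + 43.2892*q - 28.2311)/(24.7009*q^4 - 73.3572*q^3 + 44.2262*q^2 + 15.2028*q + 1.0609)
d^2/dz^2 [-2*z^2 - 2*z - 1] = -4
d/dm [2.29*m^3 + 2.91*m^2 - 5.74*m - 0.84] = 6.87*m^2 + 5.82*m - 5.74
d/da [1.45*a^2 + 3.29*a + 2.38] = 2.9*a + 3.29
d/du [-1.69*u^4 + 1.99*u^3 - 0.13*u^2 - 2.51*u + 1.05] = -6.76*u^3 + 5.97*u^2 - 0.26*u - 2.51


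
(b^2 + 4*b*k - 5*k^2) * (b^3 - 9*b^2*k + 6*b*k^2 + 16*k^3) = b^5 - 5*b^4*k - 35*b^3*k^2 + 85*b^2*k^3 + 34*b*k^4 - 80*k^5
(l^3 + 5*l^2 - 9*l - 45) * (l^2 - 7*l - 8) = l^5 - 2*l^4 - 52*l^3 - 22*l^2 + 387*l + 360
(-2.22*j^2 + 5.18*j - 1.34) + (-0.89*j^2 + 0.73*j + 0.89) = -3.11*j^2 + 5.91*j - 0.45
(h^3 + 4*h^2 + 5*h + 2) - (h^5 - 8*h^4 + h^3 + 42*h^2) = -h^5 + 8*h^4 - 38*h^2 + 5*h + 2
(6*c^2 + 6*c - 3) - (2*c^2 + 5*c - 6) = 4*c^2 + c + 3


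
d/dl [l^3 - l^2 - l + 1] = 3*l^2 - 2*l - 1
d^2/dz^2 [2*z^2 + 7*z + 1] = 4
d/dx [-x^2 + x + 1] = 1 - 2*x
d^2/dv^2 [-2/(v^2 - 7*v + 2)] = 4*(v^2 - 7*v - (2*v - 7)^2 + 2)/(v^2 - 7*v + 2)^3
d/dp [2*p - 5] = 2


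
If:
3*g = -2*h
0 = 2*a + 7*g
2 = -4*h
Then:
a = -7/6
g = 1/3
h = -1/2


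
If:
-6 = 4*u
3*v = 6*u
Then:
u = -3/2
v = -3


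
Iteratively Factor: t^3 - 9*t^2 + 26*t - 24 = (t - 3)*(t^2 - 6*t + 8) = (t - 4)*(t - 3)*(t - 2)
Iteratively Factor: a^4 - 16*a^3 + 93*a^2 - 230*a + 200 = (a - 5)*(a^3 - 11*a^2 + 38*a - 40) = (a - 5)^2*(a^2 - 6*a + 8) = (a - 5)^2*(a - 4)*(a - 2)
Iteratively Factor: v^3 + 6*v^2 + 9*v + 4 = (v + 1)*(v^2 + 5*v + 4) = (v + 1)*(v + 4)*(v + 1)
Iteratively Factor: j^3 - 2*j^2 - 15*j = (j + 3)*(j^2 - 5*j) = j*(j + 3)*(j - 5)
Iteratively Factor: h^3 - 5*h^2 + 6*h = (h - 3)*(h^2 - 2*h) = (h - 3)*(h - 2)*(h)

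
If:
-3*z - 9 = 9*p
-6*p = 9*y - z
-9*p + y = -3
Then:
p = 4/15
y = -3/5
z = -19/5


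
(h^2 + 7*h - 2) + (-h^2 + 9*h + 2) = 16*h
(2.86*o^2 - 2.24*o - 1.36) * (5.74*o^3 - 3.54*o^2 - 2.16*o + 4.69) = 16.4164*o^5 - 22.982*o^4 - 6.0544*o^3 + 23.0662*o^2 - 7.568*o - 6.3784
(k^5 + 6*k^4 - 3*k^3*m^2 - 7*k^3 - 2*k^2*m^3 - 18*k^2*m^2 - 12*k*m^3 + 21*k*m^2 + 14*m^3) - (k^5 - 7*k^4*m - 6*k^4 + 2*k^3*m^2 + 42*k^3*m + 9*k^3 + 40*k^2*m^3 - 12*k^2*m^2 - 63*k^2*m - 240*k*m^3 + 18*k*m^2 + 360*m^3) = 7*k^4*m + 12*k^4 - 5*k^3*m^2 - 42*k^3*m - 16*k^3 - 42*k^2*m^3 - 6*k^2*m^2 + 63*k^2*m + 228*k*m^3 + 3*k*m^2 - 346*m^3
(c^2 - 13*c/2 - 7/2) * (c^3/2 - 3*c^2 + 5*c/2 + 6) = c^5/2 - 25*c^4/4 + 81*c^3/4 + c^2/4 - 191*c/4 - 21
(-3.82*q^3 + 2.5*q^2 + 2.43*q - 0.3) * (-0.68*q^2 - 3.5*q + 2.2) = 2.5976*q^5 + 11.67*q^4 - 18.8064*q^3 - 2.801*q^2 + 6.396*q - 0.66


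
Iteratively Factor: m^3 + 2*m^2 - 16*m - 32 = (m + 4)*(m^2 - 2*m - 8) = (m + 2)*(m + 4)*(m - 4)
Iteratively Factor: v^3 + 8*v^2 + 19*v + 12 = (v + 3)*(v^2 + 5*v + 4) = (v + 3)*(v + 4)*(v + 1)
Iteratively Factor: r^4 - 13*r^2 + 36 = (r - 2)*(r^3 + 2*r^2 - 9*r - 18) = (r - 2)*(r + 2)*(r^2 - 9) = (r - 2)*(r + 2)*(r + 3)*(r - 3)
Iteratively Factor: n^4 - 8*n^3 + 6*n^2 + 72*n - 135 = (n - 3)*(n^3 - 5*n^2 - 9*n + 45) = (n - 3)^2*(n^2 - 2*n - 15) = (n - 5)*(n - 3)^2*(n + 3)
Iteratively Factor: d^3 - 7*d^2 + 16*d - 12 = (d - 2)*(d^2 - 5*d + 6) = (d - 2)^2*(d - 3)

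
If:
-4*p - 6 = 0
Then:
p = -3/2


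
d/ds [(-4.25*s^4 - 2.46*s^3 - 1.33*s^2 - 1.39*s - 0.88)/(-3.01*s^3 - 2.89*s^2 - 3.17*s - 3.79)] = (12.7925*s^6 + 24.565*s^5 + 43.5236*s^4 + 71.6586*s^3 + 20.2228*s^2 + 4.995*s + 2.4785)/(9.0601*s^6 + 17.3978*s^5 + 27.4355*s^4 + 41.1384*s^3 + 31.9551*s^2 + 24.0286*s + 14.3641)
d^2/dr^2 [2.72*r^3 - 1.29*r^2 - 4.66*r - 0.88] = 16.32*r - 2.58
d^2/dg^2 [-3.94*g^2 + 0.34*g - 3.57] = -7.88000000000000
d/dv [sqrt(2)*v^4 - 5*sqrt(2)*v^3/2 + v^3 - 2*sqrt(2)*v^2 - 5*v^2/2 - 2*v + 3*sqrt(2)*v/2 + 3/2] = 4*sqrt(2)*v^3 - 15*sqrt(2)*v^2/2 + 3*v^2 - 4*sqrt(2)*v - 5*v - 2 + 3*sqrt(2)/2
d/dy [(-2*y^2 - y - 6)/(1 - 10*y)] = (20*y^2 - 4*y - 61)/(100*y^2 - 20*y + 1)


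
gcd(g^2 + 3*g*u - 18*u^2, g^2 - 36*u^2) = g + 6*u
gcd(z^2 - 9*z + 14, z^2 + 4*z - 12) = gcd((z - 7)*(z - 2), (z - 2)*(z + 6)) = z - 2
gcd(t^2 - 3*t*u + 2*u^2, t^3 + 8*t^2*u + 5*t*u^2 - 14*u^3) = t - u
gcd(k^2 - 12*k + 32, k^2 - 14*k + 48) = k - 8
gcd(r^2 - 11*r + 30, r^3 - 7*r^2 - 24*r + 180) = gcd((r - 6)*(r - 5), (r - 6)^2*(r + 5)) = r - 6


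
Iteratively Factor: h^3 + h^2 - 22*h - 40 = (h - 5)*(h^2 + 6*h + 8) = (h - 5)*(h + 2)*(h + 4)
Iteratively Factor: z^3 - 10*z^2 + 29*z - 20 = (z - 4)*(z^2 - 6*z + 5) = (z - 4)*(z - 1)*(z - 5)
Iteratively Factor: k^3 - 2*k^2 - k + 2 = (k + 1)*(k^2 - 3*k + 2) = (k - 2)*(k + 1)*(k - 1)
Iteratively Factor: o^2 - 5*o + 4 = (o - 1)*(o - 4)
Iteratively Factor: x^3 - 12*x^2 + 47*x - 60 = (x - 5)*(x^2 - 7*x + 12) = (x - 5)*(x - 3)*(x - 4)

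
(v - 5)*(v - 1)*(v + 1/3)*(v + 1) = v^4 - 14*v^3/3 - 8*v^2/3 + 14*v/3 + 5/3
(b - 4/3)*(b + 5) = b^2 + 11*b/3 - 20/3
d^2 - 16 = (d - 4)*(d + 4)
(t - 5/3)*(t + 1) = t^2 - 2*t/3 - 5/3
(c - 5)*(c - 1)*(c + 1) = c^3 - 5*c^2 - c + 5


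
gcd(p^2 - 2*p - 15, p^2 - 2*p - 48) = 1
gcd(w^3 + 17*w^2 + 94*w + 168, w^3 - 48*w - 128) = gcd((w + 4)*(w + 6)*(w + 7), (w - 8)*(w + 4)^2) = w + 4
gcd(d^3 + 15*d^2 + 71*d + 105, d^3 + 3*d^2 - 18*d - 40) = d + 5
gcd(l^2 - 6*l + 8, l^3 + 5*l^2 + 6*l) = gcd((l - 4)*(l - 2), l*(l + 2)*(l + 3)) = 1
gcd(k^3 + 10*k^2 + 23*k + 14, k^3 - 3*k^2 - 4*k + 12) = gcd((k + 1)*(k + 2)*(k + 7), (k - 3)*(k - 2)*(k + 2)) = k + 2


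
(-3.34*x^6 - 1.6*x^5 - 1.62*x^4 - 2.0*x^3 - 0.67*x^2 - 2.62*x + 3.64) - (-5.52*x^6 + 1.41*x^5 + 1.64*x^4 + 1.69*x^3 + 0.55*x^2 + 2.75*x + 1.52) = 2.18*x^6 - 3.01*x^5 - 3.26*x^4 - 3.69*x^3 - 1.22*x^2 - 5.37*x + 2.12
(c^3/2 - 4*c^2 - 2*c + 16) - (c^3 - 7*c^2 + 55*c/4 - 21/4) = -c^3/2 + 3*c^2 - 63*c/4 + 85/4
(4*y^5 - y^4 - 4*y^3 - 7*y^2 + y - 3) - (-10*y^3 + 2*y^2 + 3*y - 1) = 4*y^5 - y^4 + 6*y^3 - 9*y^2 - 2*y - 2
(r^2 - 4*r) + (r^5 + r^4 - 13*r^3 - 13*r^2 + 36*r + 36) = r^5 + r^4 - 13*r^3 - 12*r^2 + 32*r + 36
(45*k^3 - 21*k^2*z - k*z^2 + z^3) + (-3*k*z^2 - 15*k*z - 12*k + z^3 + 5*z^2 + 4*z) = 45*k^3 - 21*k^2*z - 4*k*z^2 - 15*k*z - 12*k + 2*z^3 + 5*z^2 + 4*z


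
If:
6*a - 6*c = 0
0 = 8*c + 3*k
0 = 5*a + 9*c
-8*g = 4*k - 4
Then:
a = 0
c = 0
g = 1/2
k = 0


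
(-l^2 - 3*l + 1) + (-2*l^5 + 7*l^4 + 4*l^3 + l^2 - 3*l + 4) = -2*l^5 + 7*l^4 + 4*l^3 - 6*l + 5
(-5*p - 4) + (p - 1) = -4*p - 5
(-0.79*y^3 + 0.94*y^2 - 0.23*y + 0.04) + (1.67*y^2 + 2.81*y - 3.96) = -0.79*y^3 + 2.61*y^2 + 2.58*y - 3.92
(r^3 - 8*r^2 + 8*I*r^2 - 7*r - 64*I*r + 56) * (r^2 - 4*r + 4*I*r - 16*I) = r^5 - 12*r^4 + 12*I*r^4 - 7*r^3 - 144*I*r^3 + 468*r^2 + 356*I*r^2 - 1248*r + 336*I*r - 896*I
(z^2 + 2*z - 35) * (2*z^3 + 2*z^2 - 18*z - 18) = 2*z^5 + 6*z^4 - 84*z^3 - 124*z^2 + 594*z + 630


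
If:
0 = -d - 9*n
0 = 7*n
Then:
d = 0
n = 0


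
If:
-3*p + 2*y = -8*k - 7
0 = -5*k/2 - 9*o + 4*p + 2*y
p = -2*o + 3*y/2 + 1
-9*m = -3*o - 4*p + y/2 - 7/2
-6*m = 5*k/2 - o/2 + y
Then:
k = -5780/7909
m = 19733/47454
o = 294/7909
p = -383/7909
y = -5136/7909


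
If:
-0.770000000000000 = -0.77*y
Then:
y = 1.00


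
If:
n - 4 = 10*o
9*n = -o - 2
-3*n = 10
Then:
No Solution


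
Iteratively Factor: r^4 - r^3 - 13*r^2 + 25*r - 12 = (r - 1)*(r^3 - 13*r + 12) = (r - 3)*(r - 1)*(r^2 + 3*r - 4) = (r - 3)*(r - 1)*(r + 4)*(r - 1)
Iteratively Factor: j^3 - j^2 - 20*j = (j)*(j^2 - j - 20) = j*(j - 5)*(j + 4)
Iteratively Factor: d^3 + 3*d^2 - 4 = (d + 2)*(d^2 + d - 2) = (d + 2)^2*(d - 1)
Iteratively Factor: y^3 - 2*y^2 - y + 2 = (y - 2)*(y^2 - 1) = (y - 2)*(y + 1)*(y - 1)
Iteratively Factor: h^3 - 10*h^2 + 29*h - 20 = (h - 5)*(h^2 - 5*h + 4) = (h - 5)*(h - 4)*(h - 1)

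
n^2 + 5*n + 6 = (n + 2)*(n + 3)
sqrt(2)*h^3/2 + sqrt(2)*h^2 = h^2*(sqrt(2)*h/2 + sqrt(2))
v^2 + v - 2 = (v - 1)*(v + 2)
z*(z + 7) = z^2 + 7*z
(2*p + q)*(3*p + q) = 6*p^2 + 5*p*q + q^2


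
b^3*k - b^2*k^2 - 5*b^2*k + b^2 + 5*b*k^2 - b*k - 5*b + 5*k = (b - 5)*(b - k)*(b*k + 1)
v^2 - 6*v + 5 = (v - 5)*(v - 1)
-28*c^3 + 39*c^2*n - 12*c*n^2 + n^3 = (-7*c + n)*(-4*c + n)*(-c + n)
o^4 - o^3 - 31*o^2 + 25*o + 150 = (o - 5)*(o - 3)*(o + 2)*(o + 5)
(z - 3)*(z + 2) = z^2 - z - 6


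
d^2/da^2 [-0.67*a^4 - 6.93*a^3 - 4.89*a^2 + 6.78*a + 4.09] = -8.04*a^2 - 41.58*a - 9.78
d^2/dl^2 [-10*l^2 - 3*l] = -20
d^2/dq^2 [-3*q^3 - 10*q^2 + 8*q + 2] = -18*q - 20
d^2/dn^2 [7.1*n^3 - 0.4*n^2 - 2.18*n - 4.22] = 42.6*n - 0.8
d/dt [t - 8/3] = 1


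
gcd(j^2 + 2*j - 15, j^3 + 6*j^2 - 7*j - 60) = j^2 + 2*j - 15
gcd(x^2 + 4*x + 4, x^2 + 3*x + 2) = x + 2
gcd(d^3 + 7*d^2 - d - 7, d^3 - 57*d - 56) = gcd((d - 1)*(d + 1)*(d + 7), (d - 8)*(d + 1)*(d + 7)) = d^2 + 8*d + 7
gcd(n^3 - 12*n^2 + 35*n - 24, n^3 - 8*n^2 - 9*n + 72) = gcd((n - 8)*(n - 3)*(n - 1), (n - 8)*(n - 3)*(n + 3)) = n^2 - 11*n + 24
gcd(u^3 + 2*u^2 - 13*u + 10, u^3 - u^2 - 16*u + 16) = u - 1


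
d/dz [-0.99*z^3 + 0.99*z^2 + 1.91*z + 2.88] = -2.97*z^2 + 1.98*z + 1.91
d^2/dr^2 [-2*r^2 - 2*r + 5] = -4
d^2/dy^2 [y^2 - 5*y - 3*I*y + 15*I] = 2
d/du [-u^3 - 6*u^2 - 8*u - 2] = -3*u^2 - 12*u - 8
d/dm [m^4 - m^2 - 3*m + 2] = 4*m^3 - 2*m - 3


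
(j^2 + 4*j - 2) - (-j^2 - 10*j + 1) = 2*j^2 + 14*j - 3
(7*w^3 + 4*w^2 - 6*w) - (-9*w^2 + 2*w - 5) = 7*w^3 + 13*w^2 - 8*w + 5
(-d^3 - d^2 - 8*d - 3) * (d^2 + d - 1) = -d^5 - 2*d^4 - 8*d^3 - 10*d^2 + 5*d + 3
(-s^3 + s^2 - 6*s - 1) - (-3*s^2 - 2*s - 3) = -s^3 + 4*s^2 - 4*s + 2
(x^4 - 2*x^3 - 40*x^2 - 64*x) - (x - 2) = x^4 - 2*x^3 - 40*x^2 - 65*x + 2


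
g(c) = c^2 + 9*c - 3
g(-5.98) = -21.06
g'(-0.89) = 7.22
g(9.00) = 159.00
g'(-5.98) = -2.96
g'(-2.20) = 4.60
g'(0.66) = 10.32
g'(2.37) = 13.74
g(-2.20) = -17.96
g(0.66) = 3.38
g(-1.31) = -13.07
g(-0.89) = -10.22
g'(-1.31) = 6.38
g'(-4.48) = 0.04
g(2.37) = 23.95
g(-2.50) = -19.25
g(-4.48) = -23.25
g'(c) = 2*c + 9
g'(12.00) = 33.00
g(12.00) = 249.00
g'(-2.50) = 4.00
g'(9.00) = 27.00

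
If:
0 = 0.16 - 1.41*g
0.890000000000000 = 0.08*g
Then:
No Solution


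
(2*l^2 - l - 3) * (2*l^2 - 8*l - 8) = 4*l^4 - 18*l^3 - 14*l^2 + 32*l + 24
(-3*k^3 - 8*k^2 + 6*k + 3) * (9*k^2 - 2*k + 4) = -27*k^5 - 66*k^4 + 58*k^3 - 17*k^2 + 18*k + 12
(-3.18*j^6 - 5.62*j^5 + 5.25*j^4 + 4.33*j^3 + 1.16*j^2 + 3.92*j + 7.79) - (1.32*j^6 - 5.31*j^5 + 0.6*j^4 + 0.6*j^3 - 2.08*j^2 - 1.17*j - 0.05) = -4.5*j^6 - 0.31*j^5 + 4.65*j^4 + 3.73*j^3 + 3.24*j^2 + 5.09*j + 7.84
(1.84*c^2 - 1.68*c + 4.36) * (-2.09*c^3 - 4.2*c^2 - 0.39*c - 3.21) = -3.8456*c^5 - 4.2168*c^4 - 2.774*c^3 - 23.5632*c^2 + 3.6924*c - 13.9956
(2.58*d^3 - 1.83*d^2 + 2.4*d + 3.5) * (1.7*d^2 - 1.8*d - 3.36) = 4.386*d^5 - 7.755*d^4 - 1.2948*d^3 + 7.7788*d^2 - 14.364*d - 11.76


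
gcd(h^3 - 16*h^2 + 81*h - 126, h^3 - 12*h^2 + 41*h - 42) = h^2 - 10*h + 21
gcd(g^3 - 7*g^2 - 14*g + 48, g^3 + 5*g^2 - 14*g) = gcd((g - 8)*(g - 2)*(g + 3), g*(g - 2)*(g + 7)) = g - 2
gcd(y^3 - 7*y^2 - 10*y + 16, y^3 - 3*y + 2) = y^2 + y - 2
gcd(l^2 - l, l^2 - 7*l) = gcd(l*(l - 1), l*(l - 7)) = l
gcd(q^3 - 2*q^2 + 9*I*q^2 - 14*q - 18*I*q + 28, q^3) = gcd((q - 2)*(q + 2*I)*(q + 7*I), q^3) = 1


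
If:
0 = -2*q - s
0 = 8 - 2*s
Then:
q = -2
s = 4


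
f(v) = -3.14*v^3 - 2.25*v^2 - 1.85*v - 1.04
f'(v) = -9.42*v^2 - 4.5*v - 1.85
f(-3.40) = 102.65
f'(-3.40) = -95.45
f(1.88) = -33.33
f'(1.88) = -43.60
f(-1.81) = 13.56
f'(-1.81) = -24.57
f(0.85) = -6.17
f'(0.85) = -12.48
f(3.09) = -120.88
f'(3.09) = -105.70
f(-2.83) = 57.34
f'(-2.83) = -64.56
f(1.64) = -23.98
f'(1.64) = -34.57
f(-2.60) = 43.75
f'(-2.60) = -53.83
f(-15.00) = 10117.96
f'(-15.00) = -2053.85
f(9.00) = -2489.00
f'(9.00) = -805.37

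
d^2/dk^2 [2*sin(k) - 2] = -2*sin(k)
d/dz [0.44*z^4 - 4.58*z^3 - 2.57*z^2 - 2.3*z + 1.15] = 1.76*z^3 - 13.74*z^2 - 5.14*z - 2.3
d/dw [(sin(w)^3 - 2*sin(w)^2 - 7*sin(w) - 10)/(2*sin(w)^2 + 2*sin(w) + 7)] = (2*sin(w)^4 + 4*sin(w)^3 + 31*sin(w)^2 + 12*sin(w) - 29)*cos(w)/(2*sin(w) - cos(2*w) + 8)^2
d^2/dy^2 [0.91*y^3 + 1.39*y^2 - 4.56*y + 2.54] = 5.46*y + 2.78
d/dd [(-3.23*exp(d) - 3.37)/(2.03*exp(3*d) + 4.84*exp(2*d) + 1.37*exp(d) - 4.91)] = (13.1138*exp(3*d) + 36.1565*exp(2*d) + 32.6216*exp(d) + 20.4762)*exp(d)/(4.1209*exp(6*d) + 19.6504*exp(5*d) + 28.9878*exp(4*d) - 6.673*exp(3*d) - 45.6519*exp(2*d) - 13.4534*exp(d) + 24.1081)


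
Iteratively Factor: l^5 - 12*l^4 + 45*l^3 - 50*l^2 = (l - 5)*(l^4 - 7*l^3 + 10*l^2) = (l - 5)^2*(l^3 - 2*l^2) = l*(l - 5)^2*(l^2 - 2*l) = l^2*(l - 5)^2*(l - 2)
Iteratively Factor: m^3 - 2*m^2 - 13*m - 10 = (m - 5)*(m^2 + 3*m + 2) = (m - 5)*(m + 1)*(m + 2)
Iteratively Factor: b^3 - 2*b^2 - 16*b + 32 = (b - 4)*(b^2 + 2*b - 8) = (b - 4)*(b - 2)*(b + 4)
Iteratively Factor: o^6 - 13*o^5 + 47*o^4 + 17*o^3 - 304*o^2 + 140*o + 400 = (o + 2)*(o^5 - 15*o^4 + 77*o^3 - 137*o^2 - 30*o + 200) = (o - 5)*(o + 2)*(o^4 - 10*o^3 + 27*o^2 - 2*o - 40) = (o - 5)*(o + 1)*(o + 2)*(o^3 - 11*o^2 + 38*o - 40) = (o - 5)*(o - 2)*(o + 1)*(o + 2)*(o^2 - 9*o + 20) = (o - 5)*(o - 4)*(o - 2)*(o + 1)*(o + 2)*(o - 5)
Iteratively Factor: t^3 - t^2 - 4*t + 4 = (t + 2)*(t^2 - 3*t + 2) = (t - 1)*(t + 2)*(t - 2)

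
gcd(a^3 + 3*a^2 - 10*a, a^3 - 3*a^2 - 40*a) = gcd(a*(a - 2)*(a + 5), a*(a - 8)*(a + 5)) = a^2 + 5*a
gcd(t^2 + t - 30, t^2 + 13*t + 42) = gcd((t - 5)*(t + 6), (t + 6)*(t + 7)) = t + 6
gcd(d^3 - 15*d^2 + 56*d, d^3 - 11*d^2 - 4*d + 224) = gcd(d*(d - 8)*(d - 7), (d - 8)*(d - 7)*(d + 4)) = d^2 - 15*d + 56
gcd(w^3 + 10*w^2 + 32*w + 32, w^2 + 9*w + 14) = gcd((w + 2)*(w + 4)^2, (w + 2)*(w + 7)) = w + 2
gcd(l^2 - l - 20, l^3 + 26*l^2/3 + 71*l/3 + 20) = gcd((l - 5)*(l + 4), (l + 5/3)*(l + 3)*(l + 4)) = l + 4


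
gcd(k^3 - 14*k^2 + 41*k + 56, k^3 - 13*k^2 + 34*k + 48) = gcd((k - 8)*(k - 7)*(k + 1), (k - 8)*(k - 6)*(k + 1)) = k^2 - 7*k - 8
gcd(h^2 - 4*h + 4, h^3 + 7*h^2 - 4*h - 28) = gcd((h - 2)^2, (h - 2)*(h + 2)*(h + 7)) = h - 2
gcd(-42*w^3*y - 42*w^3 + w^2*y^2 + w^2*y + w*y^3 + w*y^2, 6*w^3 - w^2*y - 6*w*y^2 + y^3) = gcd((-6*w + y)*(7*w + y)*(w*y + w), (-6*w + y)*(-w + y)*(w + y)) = -6*w + y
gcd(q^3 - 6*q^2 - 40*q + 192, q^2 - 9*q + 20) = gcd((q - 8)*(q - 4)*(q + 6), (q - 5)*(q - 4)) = q - 4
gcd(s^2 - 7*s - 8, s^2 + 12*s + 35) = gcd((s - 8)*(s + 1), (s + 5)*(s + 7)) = 1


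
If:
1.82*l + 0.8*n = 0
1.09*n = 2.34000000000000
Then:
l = -0.94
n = 2.15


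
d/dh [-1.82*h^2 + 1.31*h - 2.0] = 1.31 - 3.64*h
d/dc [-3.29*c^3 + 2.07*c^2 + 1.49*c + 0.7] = -9.87*c^2 + 4.14*c + 1.49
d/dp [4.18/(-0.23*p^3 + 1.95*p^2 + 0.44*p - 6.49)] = (2.8842*p^2 - 16.302*p - 1.8392)/(0.23*p^3 - 1.95*p^2 - 0.44*p + 6.49)^2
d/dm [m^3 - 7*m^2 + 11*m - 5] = 3*m^2 - 14*m + 11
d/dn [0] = 0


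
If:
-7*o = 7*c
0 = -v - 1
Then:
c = -o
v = -1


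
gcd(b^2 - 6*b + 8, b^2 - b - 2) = b - 2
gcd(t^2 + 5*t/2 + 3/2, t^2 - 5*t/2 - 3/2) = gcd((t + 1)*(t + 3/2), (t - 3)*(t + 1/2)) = 1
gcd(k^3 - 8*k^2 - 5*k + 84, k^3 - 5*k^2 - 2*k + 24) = k - 4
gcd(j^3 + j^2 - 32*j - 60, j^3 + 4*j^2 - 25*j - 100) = j + 5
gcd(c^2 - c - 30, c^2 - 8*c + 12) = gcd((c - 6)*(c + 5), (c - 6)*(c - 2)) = c - 6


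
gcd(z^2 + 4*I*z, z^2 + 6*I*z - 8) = z + 4*I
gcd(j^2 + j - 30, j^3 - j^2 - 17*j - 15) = j - 5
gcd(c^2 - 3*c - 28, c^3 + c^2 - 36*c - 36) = 1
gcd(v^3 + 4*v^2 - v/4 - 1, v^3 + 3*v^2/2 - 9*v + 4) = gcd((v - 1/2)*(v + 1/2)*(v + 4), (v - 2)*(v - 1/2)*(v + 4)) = v^2 + 7*v/2 - 2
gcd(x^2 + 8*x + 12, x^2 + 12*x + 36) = x + 6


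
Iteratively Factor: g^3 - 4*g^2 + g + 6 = (g - 3)*(g^2 - g - 2) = (g - 3)*(g - 2)*(g + 1)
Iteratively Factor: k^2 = (k)*(k)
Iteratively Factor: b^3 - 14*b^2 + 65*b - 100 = (b - 5)*(b^2 - 9*b + 20) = (b - 5)*(b - 4)*(b - 5)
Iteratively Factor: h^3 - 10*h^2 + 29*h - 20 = (h - 5)*(h^2 - 5*h + 4) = (h - 5)*(h - 4)*(h - 1)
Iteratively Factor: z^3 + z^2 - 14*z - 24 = (z - 4)*(z^2 + 5*z + 6) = (z - 4)*(z + 2)*(z + 3)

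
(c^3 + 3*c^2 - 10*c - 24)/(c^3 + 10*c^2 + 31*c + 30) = (c^2 + c - 12)/(c^2 + 8*c + 15)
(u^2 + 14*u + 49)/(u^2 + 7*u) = (u + 7)/u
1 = 1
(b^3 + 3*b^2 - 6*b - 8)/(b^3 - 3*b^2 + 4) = (b + 4)/(b - 2)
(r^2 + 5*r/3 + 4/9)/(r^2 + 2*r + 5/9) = (3*r + 4)/(3*r + 5)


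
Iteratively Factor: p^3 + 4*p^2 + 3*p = (p + 3)*(p^2 + p) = p*(p + 3)*(p + 1)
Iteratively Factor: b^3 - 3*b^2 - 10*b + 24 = (b - 2)*(b^2 - b - 12) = (b - 4)*(b - 2)*(b + 3)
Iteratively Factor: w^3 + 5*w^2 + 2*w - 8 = (w + 4)*(w^2 + w - 2) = (w - 1)*(w + 4)*(w + 2)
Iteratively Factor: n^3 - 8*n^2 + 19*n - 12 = (n - 4)*(n^2 - 4*n + 3) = (n - 4)*(n - 1)*(n - 3)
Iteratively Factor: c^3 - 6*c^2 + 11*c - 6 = (c - 1)*(c^2 - 5*c + 6) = (c - 3)*(c - 1)*(c - 2)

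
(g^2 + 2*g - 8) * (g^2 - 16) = g^4 + 2*g^3 - 24*g^2 - 32*g + 128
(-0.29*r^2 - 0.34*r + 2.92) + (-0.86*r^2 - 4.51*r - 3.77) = -1.15*r^2 - 4.85*r - 0.85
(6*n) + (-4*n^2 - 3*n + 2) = -4*n^2 + 3*n + 2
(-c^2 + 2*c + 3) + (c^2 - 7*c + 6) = 9 - 5*c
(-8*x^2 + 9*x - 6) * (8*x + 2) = -64*x^3 + 56*x^2 - 30*x - 12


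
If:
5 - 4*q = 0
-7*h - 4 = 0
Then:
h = -4/7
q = 5/4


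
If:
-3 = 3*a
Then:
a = -1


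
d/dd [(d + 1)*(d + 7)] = 2*d + 8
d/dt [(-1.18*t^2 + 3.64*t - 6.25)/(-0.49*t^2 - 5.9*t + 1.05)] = (8.7456*t^2 - 8.603*t - 33.053)/(0.2401*t^4 + 5.782*t^3 + 33.781*t^2 - 12.39*t + 1.1025)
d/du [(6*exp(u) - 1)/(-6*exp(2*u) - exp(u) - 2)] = ((6*exp(u) - 1)*(12*exp(u) + 1) - 36*exp(2*u) - 6*exp(u) - 12)*exp(u)/(6*exp(2*u) + exp(u) + 2)^2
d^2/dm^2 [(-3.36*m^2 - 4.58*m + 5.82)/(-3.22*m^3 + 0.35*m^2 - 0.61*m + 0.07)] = (69.675648*m^6 + 284.923632*m^5 - 794.697288*m^4 + 100.113804*m^3 - 60.9735*m^2 - 1.088808*m - 3.622004)/(33.386248*m^9 - 10.88682*m^8 + 20.157522*m^7 - 6.345059*m^6 + 4.292001*m^5 - 1.241394*m^4 + 0.363985*m^3 - 0.083286*m^2 + 0.008967*m - 0.000343)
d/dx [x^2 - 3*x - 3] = 2*x - 3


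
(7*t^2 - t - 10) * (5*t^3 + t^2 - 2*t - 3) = 35*t^5 + 2*t^4 - 65*t^3 - 29*t^2 + 23*t + 30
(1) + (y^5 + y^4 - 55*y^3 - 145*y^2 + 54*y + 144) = y^5 + y^4 - 55*y^3 - 145*y^2 + 54*y + 145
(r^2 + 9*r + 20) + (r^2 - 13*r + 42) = 2*r^2 - 4*r + 62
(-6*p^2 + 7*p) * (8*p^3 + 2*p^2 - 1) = -48*p^5 + 44*p^4 + 14*p^3 + 6*p^2 - 7*p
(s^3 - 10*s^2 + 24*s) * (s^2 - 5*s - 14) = s^5 - 15*s^4 + 60*s^3 + 20*s^2 - 336*s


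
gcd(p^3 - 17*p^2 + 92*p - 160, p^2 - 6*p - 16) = p - 8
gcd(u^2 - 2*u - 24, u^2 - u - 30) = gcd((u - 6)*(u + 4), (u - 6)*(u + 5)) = u - 6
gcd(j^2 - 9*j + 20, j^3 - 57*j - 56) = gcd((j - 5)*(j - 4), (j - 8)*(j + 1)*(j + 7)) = 1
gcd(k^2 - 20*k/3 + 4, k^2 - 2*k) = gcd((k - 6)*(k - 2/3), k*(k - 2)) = 1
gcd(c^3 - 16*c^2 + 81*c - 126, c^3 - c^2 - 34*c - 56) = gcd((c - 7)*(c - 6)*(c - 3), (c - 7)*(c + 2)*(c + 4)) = c - 7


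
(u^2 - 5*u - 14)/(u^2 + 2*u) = (u - 7)/u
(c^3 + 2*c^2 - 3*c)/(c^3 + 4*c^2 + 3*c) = (c - 1)/(c + 1)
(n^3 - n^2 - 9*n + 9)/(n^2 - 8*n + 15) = (n^2 + 2*n - 3)/(n - 5)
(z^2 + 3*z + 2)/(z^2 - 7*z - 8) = (z + 2)/(z - 8)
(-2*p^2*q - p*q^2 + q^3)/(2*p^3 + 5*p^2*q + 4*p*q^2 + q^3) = q*(-2*p + q)/(2*p^2 + 3*p*q + q^2)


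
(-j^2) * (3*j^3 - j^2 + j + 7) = -3*j^5 + j^4 - j^3 - 7*j^2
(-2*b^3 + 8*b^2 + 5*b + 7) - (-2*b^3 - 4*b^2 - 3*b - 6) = 12*b^2 + 8*b + 13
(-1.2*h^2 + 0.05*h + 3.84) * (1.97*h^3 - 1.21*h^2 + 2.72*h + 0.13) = -2.364*h^5 + 1.5505*h^4 + 4.2403*h^3 - 4.6664*h^2 + 10.4513*h + 0.4992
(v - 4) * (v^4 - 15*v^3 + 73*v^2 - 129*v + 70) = v^5 - 19*v^4 + 133*v^3 - 421*v^2 + 586*v - 280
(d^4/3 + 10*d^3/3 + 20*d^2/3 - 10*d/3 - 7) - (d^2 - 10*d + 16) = d^4/3 + 10*d^3/3 + 17*d^2/3 + 20*d/3 - 23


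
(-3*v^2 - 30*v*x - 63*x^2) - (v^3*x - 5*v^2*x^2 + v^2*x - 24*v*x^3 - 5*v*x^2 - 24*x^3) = -v^3*x + 5*v^2*x^2 - v^2*x - 3*v^2 + 24*v*x^3 + 5*v*x^2 - 30*v*x + 24*x^3 - 63*x^2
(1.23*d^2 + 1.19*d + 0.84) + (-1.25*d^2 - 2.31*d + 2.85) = -0.02*d^2 - 1.12*d + 3.69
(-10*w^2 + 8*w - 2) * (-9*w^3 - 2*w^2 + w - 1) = 90*w^5 - 52*w^4 - 8*w^3 + 22*w^2 - 10*w + 2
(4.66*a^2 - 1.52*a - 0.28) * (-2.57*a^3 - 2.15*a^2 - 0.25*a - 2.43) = -11.9762*a^5 - 6.1126*a^4 + 2.8226*a^3 - 10.3418*a^2 + 3.7636*a + 0.6804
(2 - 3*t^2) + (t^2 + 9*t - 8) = -2*t^2 + 9*t - 6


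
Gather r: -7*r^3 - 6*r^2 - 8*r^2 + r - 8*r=-7*r^3 - 14*r^2 - 7*r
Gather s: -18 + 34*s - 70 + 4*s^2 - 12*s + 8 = 4*s^2 + 22*s - 80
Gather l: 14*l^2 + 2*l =14*l^2 + 2*l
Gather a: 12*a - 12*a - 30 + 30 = 0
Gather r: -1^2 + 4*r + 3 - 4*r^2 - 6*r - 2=-4*r^2 - 2*r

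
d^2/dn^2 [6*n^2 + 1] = 12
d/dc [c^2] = 2*c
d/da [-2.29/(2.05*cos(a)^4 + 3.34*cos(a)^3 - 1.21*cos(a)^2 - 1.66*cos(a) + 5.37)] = (-18.778*cos(a)^3 - 22.9458*cos(a)^2 + 5.5418*cos(a) + 3.8014)*sin(a)/(2.05*cos(a)^4 + 3.34*cos(a)^3 - 1.21*cos(a)^2 - 1.66*cos(a) + 5.37)^2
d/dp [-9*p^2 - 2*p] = -18*p - 2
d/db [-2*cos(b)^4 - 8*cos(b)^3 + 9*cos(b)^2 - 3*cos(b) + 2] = (8*cos(b)^3 + 24*cos(b)^2 - 18*cos(b) + 3)*sin(b)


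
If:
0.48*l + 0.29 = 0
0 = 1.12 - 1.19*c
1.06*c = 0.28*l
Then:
No Solution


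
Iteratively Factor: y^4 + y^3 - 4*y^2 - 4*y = (y + 2)*(y^3 - y^2 - 2*y) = y*(y + 2)*(y^2 - y - 2) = y*(y + 1)*(y + 2)*(y - 2)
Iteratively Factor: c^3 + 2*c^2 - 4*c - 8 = (c + 2)*(c^2 - 4) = (c + 2)^2*(c - 2)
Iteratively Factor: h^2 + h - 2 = (h - 1)*(h + 2)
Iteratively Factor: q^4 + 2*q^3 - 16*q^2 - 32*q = (q)*(q^3 + 2*q^2 - 16*q - 32) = q*(q + 4)*(q^2 - 2*q - 8) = q*(q + 2)*(q + 4)*(q - 4)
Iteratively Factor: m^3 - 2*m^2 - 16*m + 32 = (m + 4)*(m^2 - 6*m + 8) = (m - 4)*(m + 4)*(m - 2)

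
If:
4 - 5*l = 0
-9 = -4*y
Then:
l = 4/5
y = 9/4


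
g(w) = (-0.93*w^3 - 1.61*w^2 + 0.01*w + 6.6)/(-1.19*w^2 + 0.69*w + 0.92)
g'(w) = (2.38*w - 0.69)*(-0.93*w^3 - 1.61*w^2 + 0.01*w + 6.6)/(-1.19*w^2 + 0.69*w + 0.92)^2 + (-2.79*w^2 - 3.22*w + 0.01)/(-1.19*w^2 + 0.69*w + 0.92)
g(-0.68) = -61.75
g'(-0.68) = -1442.32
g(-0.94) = -7.62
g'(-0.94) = -29.31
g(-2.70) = -1.37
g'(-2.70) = 0.20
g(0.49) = 6.28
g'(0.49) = 0.78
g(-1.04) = -5.43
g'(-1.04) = -16.17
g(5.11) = 5.99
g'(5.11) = 0.77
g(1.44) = -0.90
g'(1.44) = 23.25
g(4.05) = 5.16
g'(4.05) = 0.80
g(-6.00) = -3.24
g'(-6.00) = 0.71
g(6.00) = 6.67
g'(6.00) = 0.77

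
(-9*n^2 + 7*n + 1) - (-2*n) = -9*n^2 + 9*n + 1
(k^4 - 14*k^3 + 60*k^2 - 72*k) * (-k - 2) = -k^5 + 12*k^4 - 32*k^3 - 48*k^2 + 144*k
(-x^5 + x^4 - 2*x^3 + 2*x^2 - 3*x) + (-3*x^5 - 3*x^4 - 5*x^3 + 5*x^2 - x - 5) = -4*x^5 - 2*x^4 - 7*x^3 + 7*x^2 - 4*x - 5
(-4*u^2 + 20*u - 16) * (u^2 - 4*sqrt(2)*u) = -4*u^4 + 20*u^3 + 16*sqrt(2)*u^3 - 80*sqrt(2)*u^2 - 16*u^2 + 64*sqrt(2)*u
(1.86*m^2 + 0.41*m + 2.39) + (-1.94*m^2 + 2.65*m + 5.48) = -0.0799999999999998*m^2 + 3.06*m + 7.87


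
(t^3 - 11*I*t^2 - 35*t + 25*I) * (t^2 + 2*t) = t^5 + 2*t^4 - 11*I*t^4 - 35*t^3 - 22*I*t^3 - 70*t^2 + 25*I*t^2 + 50*I*t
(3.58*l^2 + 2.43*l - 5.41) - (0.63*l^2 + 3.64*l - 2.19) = 2.95*l^2 - 1.21*l - 3.22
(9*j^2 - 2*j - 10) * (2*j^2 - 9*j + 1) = 18*j^4 - 85*j^3 + 7*j^2 + 88*j - 10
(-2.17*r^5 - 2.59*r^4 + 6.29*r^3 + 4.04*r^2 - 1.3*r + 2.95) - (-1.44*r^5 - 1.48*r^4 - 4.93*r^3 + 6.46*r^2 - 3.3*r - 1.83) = -0.73*r^5 - 1.11*r^4 + 11.22*r^3 - 2.42*r^2 + 2.0*r + 4.78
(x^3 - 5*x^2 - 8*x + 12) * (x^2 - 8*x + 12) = x^5 - 13*x^4 + 44*x^3 + 16*x^2 - 192*x + 144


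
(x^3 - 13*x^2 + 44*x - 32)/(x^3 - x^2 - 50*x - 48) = (x^2 - 5*x + 4)/(x^2 + 7*x + 6)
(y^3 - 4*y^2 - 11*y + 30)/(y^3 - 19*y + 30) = (y^2 - 2*y - 15)/(y^2 + 2*y - 15)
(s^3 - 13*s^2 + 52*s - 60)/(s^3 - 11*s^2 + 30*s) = (s - 2)/s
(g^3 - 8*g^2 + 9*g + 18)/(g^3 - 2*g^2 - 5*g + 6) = (g^2 - 5*g - 6)/(g^2 + g - 2)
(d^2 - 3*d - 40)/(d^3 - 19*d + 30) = (d - 8)/(d^2 - 5*d + 6)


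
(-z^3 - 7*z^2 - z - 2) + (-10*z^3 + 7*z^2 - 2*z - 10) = -11*z^3 - 3*z - 12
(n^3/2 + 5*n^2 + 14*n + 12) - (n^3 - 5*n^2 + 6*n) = -n^3/2 + 10*n^2 + 8*n + 12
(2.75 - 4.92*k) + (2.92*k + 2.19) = 4.94 - 2.0*k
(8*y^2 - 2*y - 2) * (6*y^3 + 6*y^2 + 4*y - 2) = 48*y^5 + 36*y^4 + 8*y^3 - 36*y^2 - 4*y + 4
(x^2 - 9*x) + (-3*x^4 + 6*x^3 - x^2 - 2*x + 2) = -3*x^4 + 6*x^3 - 11*x + 2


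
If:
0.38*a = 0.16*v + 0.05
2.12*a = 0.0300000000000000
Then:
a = 0.01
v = -0.28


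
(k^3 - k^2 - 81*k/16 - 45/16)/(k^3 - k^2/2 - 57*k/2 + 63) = (16*k^2 + 32*k + 15)/(8*(2*k^2 + 5*k - 42))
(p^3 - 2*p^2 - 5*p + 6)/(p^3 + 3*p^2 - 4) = (p - 3)/(p + 2)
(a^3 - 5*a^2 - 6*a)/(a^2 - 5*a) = (a^2 - 5*a - 6)/(a - 5)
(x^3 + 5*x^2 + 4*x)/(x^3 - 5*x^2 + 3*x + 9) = x*(x + 4)/(x^2 - 6*x + 9)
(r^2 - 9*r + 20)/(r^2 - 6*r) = (r^2 - 9*r + 20)/(r*(r - 6))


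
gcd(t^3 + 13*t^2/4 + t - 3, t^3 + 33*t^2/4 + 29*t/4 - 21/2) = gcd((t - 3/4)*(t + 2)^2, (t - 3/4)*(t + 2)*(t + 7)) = t^2 + 5*t/4 - 3/2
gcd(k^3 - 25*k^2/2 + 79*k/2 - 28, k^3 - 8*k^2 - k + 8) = k^2 - 9*k + 8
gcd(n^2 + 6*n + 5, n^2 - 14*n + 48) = 1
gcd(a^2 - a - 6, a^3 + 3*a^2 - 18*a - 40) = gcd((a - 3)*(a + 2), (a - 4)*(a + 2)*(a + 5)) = a + 2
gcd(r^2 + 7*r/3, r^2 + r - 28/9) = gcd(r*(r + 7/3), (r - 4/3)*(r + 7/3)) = r + 7/3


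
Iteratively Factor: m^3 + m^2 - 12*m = (m - 3)*(m^2 + 4*m) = m*(m - 3)*(m + 4)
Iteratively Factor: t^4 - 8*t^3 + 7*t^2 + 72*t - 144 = (t - 3)*(t^3 - 5*t^2 - 8*t + 48) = (t - 4)*(t - 3)*(t^2 - t - 12) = (t - 4)^2*(t - 3)*(t + 3)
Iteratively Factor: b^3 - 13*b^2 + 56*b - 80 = (b - 5)*(b^2 - 8*b + 16) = (b - 5)*(b - 4)*(b - 4)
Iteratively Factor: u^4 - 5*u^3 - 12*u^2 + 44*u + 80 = (u - 4)*(u^3 - u^2 - 16*u - 20) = (u - 4)*(u + 2)*(u^2 - 3*u - 10) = (u - 5)*(u - 4)*(u + 2)*(u + 2)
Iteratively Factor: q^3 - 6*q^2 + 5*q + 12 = (q - 4)*(q^2 - 2*q - 3) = (q - 4)*(q - 3)*(q + 1)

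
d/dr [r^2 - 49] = 2*r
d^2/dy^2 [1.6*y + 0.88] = 0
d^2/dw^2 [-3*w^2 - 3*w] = -6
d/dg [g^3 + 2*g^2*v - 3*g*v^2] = 3*g^2 + 4*g*v - 3*v^2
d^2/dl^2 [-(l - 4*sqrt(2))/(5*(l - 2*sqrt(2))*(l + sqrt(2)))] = 2*(-l^3 + 12*sqrt(2)*l^2 - 36*l + 28*sqrt(2))/(5*(l^6 - 3*sqrt(2)*l^5 - 6*l^4 + 22*sqrt(2)*l^3 + 24*l^2 - 48*sqrt(2)*l - 64))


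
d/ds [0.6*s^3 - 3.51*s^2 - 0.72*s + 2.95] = 1.8*s^2 - 7.02*s - 0.72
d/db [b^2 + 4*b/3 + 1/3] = 2*b + 4/3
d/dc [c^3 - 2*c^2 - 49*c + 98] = 3*c^2 - 4*c - 49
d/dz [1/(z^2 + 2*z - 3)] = 2*(-z - 1)/(z^2 + 2*z - 3)^2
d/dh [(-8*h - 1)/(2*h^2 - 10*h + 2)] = (4*h^2 + h - 13/2)/(h^4 - 10*h^3 + 27*h^2 - 10*h + 1)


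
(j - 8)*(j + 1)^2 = j^3 - 6*j^2 - 15*j - 8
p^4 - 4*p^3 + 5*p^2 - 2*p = p*(p - 2)*(p - 1)^2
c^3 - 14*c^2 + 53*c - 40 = (c - 8)*(c - 5)*(c - 1)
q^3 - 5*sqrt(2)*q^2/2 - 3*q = q*(q - 3*sqrt(2))*(q + sqrt(2)/2)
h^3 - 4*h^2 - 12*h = h*(h - 6)*(h + 2)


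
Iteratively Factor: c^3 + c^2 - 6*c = (c - 2)*(c^2 + 3*c) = c*(c - 2)*(c + 3)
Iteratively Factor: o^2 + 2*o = (o)*(o + 2)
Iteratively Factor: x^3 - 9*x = (x - 3)*(x^2 + 3*x) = x*(x - 3)*(x + 3)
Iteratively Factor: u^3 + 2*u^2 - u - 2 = (u + 2)*(u^2 - 1) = (u + 1)*(u + 2)*(u - 1)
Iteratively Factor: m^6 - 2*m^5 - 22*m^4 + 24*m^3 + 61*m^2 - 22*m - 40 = (m + 1)*(m^5 - 3*m^4 - 19*m^3 + 43*m^2 + 18*m - 40) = (m - 2)*(m + 1)*(m^4 - m^3 - 21*m^2 + m + 20) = (m - 5)*(m - 2)*(m + 1)*(m^3 + 4*m^2 - m - 4) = (m - 5)*(m - 2)*(m - 1)*(m + 1)*(m^2 + 5*m + 4) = (m - 5)*(m - 2)*(m - 1)*(m + 1)*(m + 4)*(m + 1)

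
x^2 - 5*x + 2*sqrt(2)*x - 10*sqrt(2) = (x - 5)*(x + 2*sqrt(2))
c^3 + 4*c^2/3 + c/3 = c*(c + 1/3)*(c + 1)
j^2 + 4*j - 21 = (j - 3)*(j + 7)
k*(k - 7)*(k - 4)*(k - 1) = k^4 - 12*k^3 + 39*k^2 - 28*k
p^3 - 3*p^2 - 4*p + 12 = (p - 3)*(p - 2)*(p + 2)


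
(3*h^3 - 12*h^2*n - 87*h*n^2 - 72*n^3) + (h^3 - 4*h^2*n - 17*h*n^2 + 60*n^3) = 4*h^3 - 16*h^2*n - 104*h*n^2 - 12*n^3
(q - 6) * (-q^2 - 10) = -q^3 + 6*q^2 - 10*q + 60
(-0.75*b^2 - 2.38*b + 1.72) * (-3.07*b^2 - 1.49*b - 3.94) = 2.3025*b^4 + 8.4241*b^3 + 1.2208*b^2 + 6.8144*b - 6.7768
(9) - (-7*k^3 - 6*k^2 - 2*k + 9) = 7*k^3 + 6*k^2 + 2*k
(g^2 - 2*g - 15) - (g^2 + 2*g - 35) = 20 - 4*g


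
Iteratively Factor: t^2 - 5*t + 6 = (t - 3)*(t - 2)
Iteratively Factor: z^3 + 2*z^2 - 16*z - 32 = (z + 2)*(z^2 - 16) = (z + 2)*(z + 4)*(z - 4)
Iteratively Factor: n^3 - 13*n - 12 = (n - 4)*(n^2 + 4*n + 3) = (n - 4)*(n + 3)*(n + 1)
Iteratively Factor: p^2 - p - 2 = (p - 2)*(p + 1)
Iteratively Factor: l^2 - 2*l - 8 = (l + 2)*(l - 4)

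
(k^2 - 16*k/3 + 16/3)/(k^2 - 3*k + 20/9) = 3*(k - 4)/(3*k - 5)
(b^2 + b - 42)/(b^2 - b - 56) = (b - 6)/(b - 8)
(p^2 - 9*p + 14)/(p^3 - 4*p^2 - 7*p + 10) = (p^2 - 9*p + 14)/(p^3 - 4*p^2 - 7*p + 10)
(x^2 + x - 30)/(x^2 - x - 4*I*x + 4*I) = (x^2 + x - 30)/(x^2 - x - 4*I*x + 4*I)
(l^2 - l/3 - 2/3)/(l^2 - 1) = (l + 2/3)/(l + 1)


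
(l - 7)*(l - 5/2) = l^2 - 19*l/2 + 35/2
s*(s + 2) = s^2 + 2*s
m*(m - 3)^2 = m^3 - 6*m^2 + 9*m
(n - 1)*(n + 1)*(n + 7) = n^3 + 7*n^2 - n - 7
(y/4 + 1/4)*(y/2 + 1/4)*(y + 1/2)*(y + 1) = y^4/8 + 3*y^3/8 + 13*y^2/32 + 3*y/16 + 1/32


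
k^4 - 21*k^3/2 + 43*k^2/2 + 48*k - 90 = (k - 6)*(k - 5)*(k - 3/2)*(k + 2)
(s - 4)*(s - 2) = s^2 - 6*s + 8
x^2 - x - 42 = (x - 7)*(x + 6)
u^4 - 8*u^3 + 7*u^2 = u^2*(u - 7)*(u - 1)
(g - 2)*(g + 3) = g^2 + g - 6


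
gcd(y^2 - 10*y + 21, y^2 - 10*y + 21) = y^2 - 10*y + 21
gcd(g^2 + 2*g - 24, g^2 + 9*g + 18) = g + 6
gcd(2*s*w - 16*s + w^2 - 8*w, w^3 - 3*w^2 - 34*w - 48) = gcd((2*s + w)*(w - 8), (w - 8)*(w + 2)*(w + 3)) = w - 8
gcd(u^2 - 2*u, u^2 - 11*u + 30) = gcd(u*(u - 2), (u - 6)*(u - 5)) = 1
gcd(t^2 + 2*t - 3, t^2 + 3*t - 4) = t - 1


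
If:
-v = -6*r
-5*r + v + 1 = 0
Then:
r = -1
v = -6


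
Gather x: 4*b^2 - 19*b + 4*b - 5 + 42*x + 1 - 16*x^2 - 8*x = 4*b^2 - 15*b - 16*x^2 + 34*x - 4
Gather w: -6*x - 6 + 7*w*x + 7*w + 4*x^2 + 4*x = w*(7*x + 7) + 4*x^2 - 2*x - 6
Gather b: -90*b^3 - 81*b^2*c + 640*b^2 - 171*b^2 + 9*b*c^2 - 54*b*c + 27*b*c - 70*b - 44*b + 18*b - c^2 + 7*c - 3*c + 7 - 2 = -90*b^3 + b^2*(469 - 81*c) + b*(9*c^2 - 27*c - 96) - c^2 + 4*c + 5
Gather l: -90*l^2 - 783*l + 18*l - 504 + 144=-90*l^2 - 765*l - 360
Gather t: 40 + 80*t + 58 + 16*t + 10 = 96*t + 108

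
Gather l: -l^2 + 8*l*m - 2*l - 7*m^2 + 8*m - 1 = -l^2 + l*(8*m - 2) - 7*m^2 + 8*m - 1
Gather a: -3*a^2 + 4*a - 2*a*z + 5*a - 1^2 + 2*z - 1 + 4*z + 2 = -3*a^2 + a*(9 - 2*z) + 6*z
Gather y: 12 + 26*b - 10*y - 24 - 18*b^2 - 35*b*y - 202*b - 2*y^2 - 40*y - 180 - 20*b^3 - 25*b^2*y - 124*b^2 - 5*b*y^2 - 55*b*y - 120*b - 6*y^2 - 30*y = -20*b^3 - 142*b^2 - 296*b + y^2*(-5*b - 8) + y*(-25*b^2 - 90*b - 80) - 192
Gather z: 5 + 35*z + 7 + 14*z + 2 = 49*z + 14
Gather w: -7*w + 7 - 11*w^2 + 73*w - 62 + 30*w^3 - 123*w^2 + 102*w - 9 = 30*w^3 - 134*w^2 + 168*w - 64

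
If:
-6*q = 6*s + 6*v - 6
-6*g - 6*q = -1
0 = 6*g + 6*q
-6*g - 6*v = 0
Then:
No Solution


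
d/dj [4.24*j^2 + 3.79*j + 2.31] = 8.48*j + 3.79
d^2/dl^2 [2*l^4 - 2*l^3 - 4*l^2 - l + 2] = 24*l^2 - 12*l - 8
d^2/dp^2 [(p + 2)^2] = 2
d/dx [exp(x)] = exp(x)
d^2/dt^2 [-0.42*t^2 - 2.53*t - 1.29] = -0.840000000000000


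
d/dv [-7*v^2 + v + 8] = 1 - 14*v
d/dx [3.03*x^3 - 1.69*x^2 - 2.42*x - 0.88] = 9.09*x^2 - 3.38*x - 2.42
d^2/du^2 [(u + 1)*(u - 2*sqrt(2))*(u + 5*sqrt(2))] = 6*u + 2 + 6*sqrt(2)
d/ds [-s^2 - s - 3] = -2*s - 1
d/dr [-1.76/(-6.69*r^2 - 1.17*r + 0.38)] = (-23.5488*r - 2.0592)/(6.69*r^2 + 1.17*r - 0.38)^2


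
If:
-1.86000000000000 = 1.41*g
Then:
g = -1.32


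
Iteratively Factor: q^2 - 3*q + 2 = (q - 2)*(q - 1)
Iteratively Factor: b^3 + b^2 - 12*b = (b - 3)*(b^2 + 4*b) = b*(b - 3)*(b + 4)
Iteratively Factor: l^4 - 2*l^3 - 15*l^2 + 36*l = (l + 4)*(l^3 - 6*l^2 + 9*l) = (l - 3)*(l + 4)*(l^2 - 3*l) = (l - 3)^2*(l + 4)*(l)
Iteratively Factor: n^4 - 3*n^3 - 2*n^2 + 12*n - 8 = (n - 2)*(n^3 - n^2 - 4*n + 4) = (n - 2)^2*(n^2 + n - 2) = (n - 2)^2*(n - 1)*(n + 2)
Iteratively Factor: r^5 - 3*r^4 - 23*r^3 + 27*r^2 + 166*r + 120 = (r - 5)*(r^4 + 2*r^3 - 13*r^2 - 38*r - 24) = (r - 5)*(r + 1)*(r^3 + r^2 - 14*r - 24) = (r - 5)*(r + 1)*(r + 2)*(r^2 - r - 12) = (r - 5)*(r - 4)*(r + 1)*(r + 2)*(r + 3)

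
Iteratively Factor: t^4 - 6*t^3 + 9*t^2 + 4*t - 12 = (t - 2)*(t^3 - 4*t^2 + t + 6) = (t - 3)*(t - 2)*(t^2 - t - 2) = (t - 3)*(t - 2)*(t + 1)*(t - 2)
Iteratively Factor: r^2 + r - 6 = (r + 3)*(r - 2)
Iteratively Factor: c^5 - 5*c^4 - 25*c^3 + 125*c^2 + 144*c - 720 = (c + 3)*(c^4 - 8*c^3 - c^2 + 128*c - 240) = (c + 3)*(c + 4)*(c^3 - 12*c^2 + 47*c - 60) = (c - 5)*(c + 3)*(c + 4)*(c^2 - 7*c + 12) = (c - 5)*(c - 3)*(c + 3)*(c + 4)*(c - 4)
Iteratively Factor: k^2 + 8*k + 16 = (k + 4)*(k + 4)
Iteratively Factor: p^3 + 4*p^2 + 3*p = (p + 3)*(p^2 + p) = p*(p + 3)*(p + 1)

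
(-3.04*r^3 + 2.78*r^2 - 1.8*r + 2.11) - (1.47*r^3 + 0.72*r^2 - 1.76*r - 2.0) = -4.51*r^3 + 2.06*r^2 - 0.04*r + 4.11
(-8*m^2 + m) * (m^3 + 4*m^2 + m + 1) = -8*m^5 - 31*m^4 - 4*m^3 - 7*m^2 + m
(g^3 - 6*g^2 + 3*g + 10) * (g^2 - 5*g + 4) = g^5 - 11*g^4 + 37*g^3 - 29*g^2 - 38*g + 40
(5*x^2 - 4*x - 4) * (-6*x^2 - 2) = -30*x^4 + 24*x^3 + 14*x^2 + 8*x + 8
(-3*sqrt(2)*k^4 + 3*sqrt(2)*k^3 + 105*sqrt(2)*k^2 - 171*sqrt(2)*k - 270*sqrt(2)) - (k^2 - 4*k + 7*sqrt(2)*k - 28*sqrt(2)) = -3*sqrt(2)*k^4 + 3*sqrt(2)*k^3 - k^2 + 105*sqrt(2)*k^2 - 178*sqrt(2)*k + 4*k - 242*sqrt(2)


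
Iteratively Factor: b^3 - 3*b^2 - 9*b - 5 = (b + 1)*(b^2 - 4*b - 5) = (b - 5)*(b + 1)*(b + 1)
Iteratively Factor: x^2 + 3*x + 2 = (x + 1)*(x + 2)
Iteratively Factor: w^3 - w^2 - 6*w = (w)*(w^2 - w - 6) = w*(w - 3)*(w + 2)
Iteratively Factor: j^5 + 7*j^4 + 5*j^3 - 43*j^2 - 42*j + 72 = (j - 2)*(j^4 + 9*j^3 + 23*j^2 + 3*j - 36) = (j - 2)*(j - 1)*(j^3 + 10*j^2 + 33*j + 36) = (j - 2)*(j - 1)*(j + 3)*(j^2 + 7*j + 12) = (j - 2)*(j - 1)*(j + 3)^2*(j + 4)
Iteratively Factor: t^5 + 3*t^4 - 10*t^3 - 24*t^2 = (t - 3)*(t^4 + 6*t^3 + 8*t^2) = (t - 3)*(t + 2)*(t^3 + 4*t^2) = (t - 3)*(t + 2)*(t + 4)*(t^2) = t*(t - 3)*(t + 2)*(t + 4)*(t)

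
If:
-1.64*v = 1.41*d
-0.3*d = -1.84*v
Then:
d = 0.00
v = 0.00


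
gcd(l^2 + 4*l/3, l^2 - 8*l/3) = l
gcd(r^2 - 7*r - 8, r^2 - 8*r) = r - 8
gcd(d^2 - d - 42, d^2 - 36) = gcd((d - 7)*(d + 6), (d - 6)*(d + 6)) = d + 6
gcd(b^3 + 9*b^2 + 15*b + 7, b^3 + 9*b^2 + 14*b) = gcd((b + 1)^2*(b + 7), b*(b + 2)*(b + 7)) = b + 7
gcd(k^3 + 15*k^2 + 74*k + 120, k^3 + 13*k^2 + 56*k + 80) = k^2 + 9*k + 20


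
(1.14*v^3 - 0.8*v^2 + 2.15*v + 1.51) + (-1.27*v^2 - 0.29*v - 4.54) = 1.14*v^3 - 2.07*v^2 + 1.86*v - 3.03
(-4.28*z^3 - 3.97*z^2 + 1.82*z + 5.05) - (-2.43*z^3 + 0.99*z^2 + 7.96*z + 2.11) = -1.85*z^3 - 4.96*z^2 - 6.14*z + 2.94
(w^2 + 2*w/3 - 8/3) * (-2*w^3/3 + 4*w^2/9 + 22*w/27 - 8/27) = -2*w^5/3 + 26*w^3/9 - 76*w^2/81 - 64*w/27 + 64/81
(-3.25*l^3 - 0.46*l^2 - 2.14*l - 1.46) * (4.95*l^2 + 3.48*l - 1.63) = -16.0875*l^5 - 13.587*l^4 - 6.8963*l^3 - 13.9244*l^2 - 1.5926*l + 2.3798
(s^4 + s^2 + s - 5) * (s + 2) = s^5 + 2*s^4 + s^3 + 3*s^2 - 3*s - 10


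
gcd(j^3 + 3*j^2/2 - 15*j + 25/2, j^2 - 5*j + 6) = 1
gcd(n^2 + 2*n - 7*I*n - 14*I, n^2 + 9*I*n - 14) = 1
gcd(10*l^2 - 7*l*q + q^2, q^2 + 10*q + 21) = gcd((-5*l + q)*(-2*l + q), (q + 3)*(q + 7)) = 1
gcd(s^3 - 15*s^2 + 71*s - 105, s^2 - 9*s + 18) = s - 3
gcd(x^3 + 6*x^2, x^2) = x^2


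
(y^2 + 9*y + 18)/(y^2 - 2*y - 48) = (y + 3)/(y - 8)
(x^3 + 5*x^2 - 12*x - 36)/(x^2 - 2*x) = (x^3 + 5*x^2 - 12*x - 36)/(x*(x - 2))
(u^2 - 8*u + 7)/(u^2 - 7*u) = (u - 1)/u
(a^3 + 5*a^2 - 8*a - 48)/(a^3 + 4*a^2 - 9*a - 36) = (a + 4)/(a + 3)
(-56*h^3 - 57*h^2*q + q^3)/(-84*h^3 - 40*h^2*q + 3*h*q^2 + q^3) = (-8*h^2 - 7*h*q + q^2)/(-12*h^2 - 4*h*q + q^2)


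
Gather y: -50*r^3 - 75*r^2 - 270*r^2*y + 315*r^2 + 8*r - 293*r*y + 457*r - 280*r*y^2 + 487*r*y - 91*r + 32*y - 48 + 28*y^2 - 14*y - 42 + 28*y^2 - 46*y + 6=-50*r^3 + 240*r^2 + 374*r + y^2*(56 - 280*r) + y*(-270*r^2 + 194*r - 28) - 84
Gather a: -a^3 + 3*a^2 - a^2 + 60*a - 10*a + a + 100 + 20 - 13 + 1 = -a^3 + 2*a^2 + 51*a + 108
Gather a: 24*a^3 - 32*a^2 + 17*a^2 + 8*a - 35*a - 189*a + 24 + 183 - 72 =24*a^3 - 15*a^2 - 216*a + 135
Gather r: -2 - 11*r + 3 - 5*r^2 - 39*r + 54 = -5*r^2 - 50*r + 55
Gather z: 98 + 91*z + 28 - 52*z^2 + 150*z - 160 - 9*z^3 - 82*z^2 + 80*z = -9*z^3 - 134*z^2 + 321*z - 34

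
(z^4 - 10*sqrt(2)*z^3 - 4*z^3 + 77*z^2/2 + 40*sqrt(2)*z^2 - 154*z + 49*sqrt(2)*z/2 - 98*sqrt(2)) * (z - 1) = z^5 - 10*sqrt(2)*z^4 - 5*z^4 + 85*z^3/2 + 50*sqrt(2)*z^3 - 385*z^2/2 - 31*sqrt(2)*z^2/2 - 245*sqrt(2)*z/2 + 154*z + 98*sqrt(2)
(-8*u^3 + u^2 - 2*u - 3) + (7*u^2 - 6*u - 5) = -8*u^3 + 8*u^2 - 8*u - 8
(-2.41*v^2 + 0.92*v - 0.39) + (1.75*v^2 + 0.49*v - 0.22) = -0.66*v^2 + 1.41*v - 0.61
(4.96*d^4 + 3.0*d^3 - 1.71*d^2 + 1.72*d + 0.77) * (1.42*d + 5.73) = 7.0432*d^5 + 32.6808*d^4 + 14.7618*d^3 - 7.3559*d^2 + 10.949*d + 4.4121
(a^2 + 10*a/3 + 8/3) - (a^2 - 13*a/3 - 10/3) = 23*a/3 + 6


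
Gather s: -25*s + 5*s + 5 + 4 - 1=8 - 20*s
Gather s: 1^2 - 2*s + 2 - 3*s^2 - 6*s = -3*s^2 - 8*s + 3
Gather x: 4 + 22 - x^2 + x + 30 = -x^2 + x + 56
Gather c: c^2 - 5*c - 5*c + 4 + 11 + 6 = c^2 - 10*c + 21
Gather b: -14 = -14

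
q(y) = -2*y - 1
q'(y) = -2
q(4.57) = -10.14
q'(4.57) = -2.00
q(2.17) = -5.34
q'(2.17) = -2.00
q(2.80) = -6.60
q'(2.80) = -2.00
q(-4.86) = 8.72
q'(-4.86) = -2.00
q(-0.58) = 0.16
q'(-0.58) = -2.00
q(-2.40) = 3.80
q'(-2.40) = -2.00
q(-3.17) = 5.34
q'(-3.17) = -2.00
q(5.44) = -11.88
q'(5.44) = -2.00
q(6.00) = -13.00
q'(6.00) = -2.00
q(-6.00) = 11.00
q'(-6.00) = -2.00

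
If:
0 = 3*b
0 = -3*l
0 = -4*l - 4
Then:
No Solution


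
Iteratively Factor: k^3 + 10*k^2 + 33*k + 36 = (k + 4)*(k^2 + 6*k + 9) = (k + 3)*(k + 4)*(k + 3)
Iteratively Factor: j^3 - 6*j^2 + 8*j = (j)*(j^2 - 6*j + 8) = j*(j - 2)*(j - 4)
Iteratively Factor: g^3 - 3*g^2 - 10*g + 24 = (g + 3)*(g^2 - 6*g + 8) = (g - 2)*(g + 3)*(g - 4)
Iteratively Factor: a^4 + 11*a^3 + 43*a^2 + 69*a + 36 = (a + 4)*(a^3 + 7*a^2 + 15*a + 9) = (a + 3)*(a + 4)*(a^2 + 4*a + 3) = (a + 1)*(a + 3)*(a + 4)*(a + 3)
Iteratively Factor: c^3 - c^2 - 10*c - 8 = (c + 1)*(c^2 - 2*c - 8) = (c + 1)*(c + 2)*(c - 4)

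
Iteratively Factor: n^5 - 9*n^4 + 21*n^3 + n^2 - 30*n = (n - 2)*(n^4 - 7*n^3 + 7*n^2 + 15*n) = (n - 5)*(n - 2)*(n^3 - 2*n^2 - 3*n) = (n - 5)*(n - 2)*(n + 1)*(n^2 - 3*n) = (n - 5)*(n - 3)*(n - 2)*(n + 1)*(n)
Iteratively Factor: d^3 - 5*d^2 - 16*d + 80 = (d - 4)*(d^2 - d - 20) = (d - 4)*(d + 4)*(d - 5)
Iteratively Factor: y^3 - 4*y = (y)*(y^2 - 4) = y*(y - 2)*(y + 2)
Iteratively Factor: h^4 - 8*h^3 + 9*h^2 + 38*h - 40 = (h + 2)*(h^3 - 10*h^2 + 29*h - 20) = (h - 5)*(h + 2)*(h^2 - 5*h + 4) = (h - 5)*(h - 4)*(h + 2)*(h - 1)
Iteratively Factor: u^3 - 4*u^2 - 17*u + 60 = (u + 4)*(u^2 - 8*u + 15) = (u - 3)*(u + 4)*(u - 5)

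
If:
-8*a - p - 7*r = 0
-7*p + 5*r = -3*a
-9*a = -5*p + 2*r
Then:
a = 0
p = 0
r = 0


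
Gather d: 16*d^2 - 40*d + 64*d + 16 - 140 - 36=16*d^2 + 24*d - 160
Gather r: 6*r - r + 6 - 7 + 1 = 5*r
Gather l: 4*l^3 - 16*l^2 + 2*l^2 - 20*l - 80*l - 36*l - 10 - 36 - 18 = 4*l^3 - 14*l^2 - 136*l - 64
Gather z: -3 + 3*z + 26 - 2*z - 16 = z + 7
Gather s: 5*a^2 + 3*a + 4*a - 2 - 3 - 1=5*a^2 + 7*a - 6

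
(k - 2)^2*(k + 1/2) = k^3 - 7*k^2/2 + 2*k + 2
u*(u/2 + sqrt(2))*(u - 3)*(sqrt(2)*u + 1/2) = sqrt(2)*u^4/2 - 3*sqrt(2)*u^3/2 + 9*u^3/4 - 27*u^2/4 + sqrt(2)*u^2/2 - 3*sqrt(2)*u/2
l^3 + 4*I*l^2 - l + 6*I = (l - I)*(l + 2*I)*(l + 3*I)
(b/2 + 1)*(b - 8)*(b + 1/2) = b^3/2 - 11*b^2/4 - 19*b/2 - 4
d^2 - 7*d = d*(d - 7)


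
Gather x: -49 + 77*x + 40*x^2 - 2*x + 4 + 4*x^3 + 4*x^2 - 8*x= 4*x^3 + 44*x^2 + 67*x - 45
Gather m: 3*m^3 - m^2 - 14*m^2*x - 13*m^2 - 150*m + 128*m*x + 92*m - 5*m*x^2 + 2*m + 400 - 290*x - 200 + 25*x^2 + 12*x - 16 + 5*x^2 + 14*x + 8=3*m^3 + m^2*(-14*x - 14) + m*(-5*x^2 + 128*x - 56) + 30*x^2 - 264*x + 192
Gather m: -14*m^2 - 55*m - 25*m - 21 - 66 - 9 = -14*m^2 - 80*m - 96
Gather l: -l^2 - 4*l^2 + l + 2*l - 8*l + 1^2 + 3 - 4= -5*l^2 - 5*l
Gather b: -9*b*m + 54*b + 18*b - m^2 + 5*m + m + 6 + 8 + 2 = b*(72 - 9*m) - m^2 + 6*m + 16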